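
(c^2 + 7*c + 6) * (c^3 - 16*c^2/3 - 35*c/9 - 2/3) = c^5 + 5*c^4/3 - 317*c^3/9 - 539*c^2/9 - 28*c - 4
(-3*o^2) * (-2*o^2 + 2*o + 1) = 6*o^4 - 6*o^3 - 3*o^2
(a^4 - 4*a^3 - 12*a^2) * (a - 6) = a^5 - 10*a^4 + 12*a^3 + 72*a^2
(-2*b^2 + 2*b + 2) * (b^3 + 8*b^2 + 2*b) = -2*b^5 - 14*b^4 + 14*b^3 + 20*b^2 + 4*b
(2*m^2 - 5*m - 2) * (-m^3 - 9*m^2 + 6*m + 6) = -2*m^5 - 13*m^4 + 59*m^3 - 42*m - 12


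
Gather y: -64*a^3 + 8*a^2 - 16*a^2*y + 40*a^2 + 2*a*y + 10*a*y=-64*a^3 + 48*a^2 + y*(-16*a^2 + 12*a)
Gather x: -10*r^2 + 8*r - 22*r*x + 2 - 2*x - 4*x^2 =-10*r^2 + 8*r - 4*x^2 + x*(-22*r - 2) + 2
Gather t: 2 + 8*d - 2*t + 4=8*d - 2*t + 6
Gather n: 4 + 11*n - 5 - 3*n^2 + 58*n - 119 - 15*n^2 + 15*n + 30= -18*n^2 + 84*n - 90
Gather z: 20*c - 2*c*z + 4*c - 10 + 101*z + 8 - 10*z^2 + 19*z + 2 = 24*c - 10*z^2 + z*(120 - 2*c)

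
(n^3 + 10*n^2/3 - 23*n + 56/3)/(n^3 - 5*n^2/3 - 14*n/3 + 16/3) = (n + 7)/(n + 2)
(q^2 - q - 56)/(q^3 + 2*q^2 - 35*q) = (q - 8)/(q*(q - 5))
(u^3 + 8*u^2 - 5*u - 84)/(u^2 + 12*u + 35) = (u^2 + u - 12)/(u + 5)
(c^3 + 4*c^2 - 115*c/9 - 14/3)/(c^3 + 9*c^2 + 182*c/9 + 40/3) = (9*c^2 - 18*c - 7)/(9*c^2 + 27*c + 20)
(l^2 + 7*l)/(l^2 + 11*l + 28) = l/(l + 4)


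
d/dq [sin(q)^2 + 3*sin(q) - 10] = (2*sin(q) + 3)*cos(q)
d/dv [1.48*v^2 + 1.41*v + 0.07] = 2.96*v + 1.41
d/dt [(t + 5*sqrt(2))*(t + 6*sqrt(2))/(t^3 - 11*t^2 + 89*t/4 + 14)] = 4*(-(t + 5*sqrt(2))*(t + 6*sqrt(2))*(12*t^2 - 88*t + 89) + (2*t + 11*sqrt(2))*(4*t^3 - 44*t^2 + 89*t + 56))/(4*t^3 - 44*t^2 + 89*t + 56)^2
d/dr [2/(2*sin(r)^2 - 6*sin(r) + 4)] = (3 - 2*sin(r))*cos(r)/(sin(r)^2 - 3*sin(r) + 2)^2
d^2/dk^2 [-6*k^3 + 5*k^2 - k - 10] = 10 - 36*k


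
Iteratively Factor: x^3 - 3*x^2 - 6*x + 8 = (x + 2)*(x^2 - 5*x + 4) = (x - 4)*(x + 2)*(x - 1)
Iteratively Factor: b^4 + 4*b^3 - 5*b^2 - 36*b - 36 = (b + 3)*(b^3 + b^2 - 8*b - 12) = (b - 3)*(b + 3)*(b^2 + 4*b + 4) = (b - 3)*(b + 2)*(b + 3)*(b + 2)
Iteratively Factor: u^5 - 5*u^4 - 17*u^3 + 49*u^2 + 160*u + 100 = (u + 2)*(u^4 - 7*u^3 - 3*u^2 + 55*u + 50) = (u + 2)^2*(u^3 - 9*u^2 + 15*u + 25) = (u - 5)*(u + 2)^2*(u^2 - 4*u - 5) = (u - 5)*(u + 1)*(u + 2)^2*(u - 5)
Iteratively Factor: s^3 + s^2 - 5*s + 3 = (s + 3)*(s^2 - 2*s + 1) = (s - 1)*(s + 3)*(s - 1)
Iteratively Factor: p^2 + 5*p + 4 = (p + 4)*(p + 1)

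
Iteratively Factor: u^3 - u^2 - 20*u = (u)*(u^2 - u - 20) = u*(u + 4)*(u - 5)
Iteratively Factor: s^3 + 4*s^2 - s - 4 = (s + 1)*(s^2 + 3*s - 4) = (s - 1)*(s + 1)*(s + 4)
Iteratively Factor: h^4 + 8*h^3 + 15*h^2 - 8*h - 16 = (h - 1)*(h^3 + 9*h^2 + 24*h + 16) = (h - 1)*(h + 1)*(h^2 + 8*h + 16) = (h - 1)*(h + 1)*(h + 4)*(h + 4)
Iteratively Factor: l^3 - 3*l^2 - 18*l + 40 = (l - 2)*(l^2 - l - 20) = (l - 2)*(l + 4)*(l - 5)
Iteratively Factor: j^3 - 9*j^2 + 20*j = (j)*(j^2 - 9*j + 20) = j*(j - 5)*(j - 4)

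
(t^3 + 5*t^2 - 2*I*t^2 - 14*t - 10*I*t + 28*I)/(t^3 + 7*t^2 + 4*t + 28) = (t - 2)/(t + 2*I)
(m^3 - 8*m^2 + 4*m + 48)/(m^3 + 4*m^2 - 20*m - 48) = (m - 6)/(m + 6)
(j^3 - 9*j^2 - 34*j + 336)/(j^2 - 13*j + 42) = (j^2 - 2*j - 48)/(j - 6)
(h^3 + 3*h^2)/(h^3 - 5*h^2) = (h + 3)/(h - 5)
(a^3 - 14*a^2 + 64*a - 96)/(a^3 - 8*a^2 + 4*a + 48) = (a - 4)/(a + 2)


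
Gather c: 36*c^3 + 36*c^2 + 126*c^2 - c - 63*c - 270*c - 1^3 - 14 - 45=36*c^3 + 162*c^2 - 334*c - 60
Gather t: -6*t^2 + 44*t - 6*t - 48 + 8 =-6*t^2 + 38*t - 40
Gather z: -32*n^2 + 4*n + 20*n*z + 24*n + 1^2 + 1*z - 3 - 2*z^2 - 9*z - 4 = -32*n^2 + 28*n - 2*z^2 + z*(20*n - 8) - 6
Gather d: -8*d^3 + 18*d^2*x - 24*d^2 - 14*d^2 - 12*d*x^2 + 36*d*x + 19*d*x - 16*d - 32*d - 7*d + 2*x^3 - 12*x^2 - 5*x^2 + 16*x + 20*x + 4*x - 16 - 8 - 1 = -8*d^3 + d^2*(18*x - 38) + d*(-12*x^2 + 55*x - 55) + 2*x^3 - 17*x^2 + 40*x - 25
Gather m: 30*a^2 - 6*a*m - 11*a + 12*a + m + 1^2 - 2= 30*a^2 + a + m*(1 - 6*a) - 1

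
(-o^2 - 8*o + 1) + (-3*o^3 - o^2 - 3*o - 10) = -3*o^3 - 2*o^2 - 11*o - 9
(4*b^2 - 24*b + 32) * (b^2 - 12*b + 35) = 4*b^4 - 72*b^3 + 460*b^2 - 1224*b + 1120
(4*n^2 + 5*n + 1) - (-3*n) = 4*n^2 + 8*n + 1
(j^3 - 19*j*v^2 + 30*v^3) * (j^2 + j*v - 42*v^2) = j^5 + j^4*v - 61*j^3*v^2 + 11*j^2*v^3 + 828*j*v^4 - 1260*v^5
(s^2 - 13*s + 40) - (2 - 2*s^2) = 3*s^2 - 13*s + 38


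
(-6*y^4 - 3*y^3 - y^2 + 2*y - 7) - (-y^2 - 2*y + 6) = -6*y^4 - 3*y^3 + 4*y - 13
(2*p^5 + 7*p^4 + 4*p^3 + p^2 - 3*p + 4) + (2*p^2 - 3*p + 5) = 2*p^5 + 7*p^4 + 4*p^3 + 3*p^2 - 6*p + 9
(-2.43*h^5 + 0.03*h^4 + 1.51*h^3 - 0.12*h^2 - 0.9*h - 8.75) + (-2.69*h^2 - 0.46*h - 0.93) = -2.43*h^5 + 0.03*h^4 + 1.51*h^3 - 2.81*h^2 - 1.36*h - 9.68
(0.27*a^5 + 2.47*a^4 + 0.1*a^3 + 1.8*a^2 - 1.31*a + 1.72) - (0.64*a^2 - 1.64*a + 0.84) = 0.27*a^5 + 2.47*a^4 + 0.1*a^3 + 1.16*a^2 + 0.33*a + 0.88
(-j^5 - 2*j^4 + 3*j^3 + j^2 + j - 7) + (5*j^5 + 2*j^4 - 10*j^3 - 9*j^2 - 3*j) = 4*j^5 - 7*j^3 - 8*j^2 - 2*j - 7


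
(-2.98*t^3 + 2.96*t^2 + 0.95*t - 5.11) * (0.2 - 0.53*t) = 1.5794*t^4 - 2.1648*t^3 + 0.0885*t^2 + 2.8983*t - 1.022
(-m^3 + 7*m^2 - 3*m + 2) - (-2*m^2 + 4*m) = -m^3 + 9*m^2 - 7*m + 2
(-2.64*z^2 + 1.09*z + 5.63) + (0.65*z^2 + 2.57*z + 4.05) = -1.99*z^2 + 3.66*z + 9.68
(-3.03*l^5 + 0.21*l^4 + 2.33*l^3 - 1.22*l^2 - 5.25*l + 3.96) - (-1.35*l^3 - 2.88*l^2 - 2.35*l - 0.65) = -3.03*l^5 + 0.21*l^4 + 3.68*l^3 + 1.66*l^2 - 2.9*l + 4.61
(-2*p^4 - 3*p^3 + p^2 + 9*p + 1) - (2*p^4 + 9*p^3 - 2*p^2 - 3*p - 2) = -4*p^4 - 12*p^3 + 3*p^2 + 12*p + 3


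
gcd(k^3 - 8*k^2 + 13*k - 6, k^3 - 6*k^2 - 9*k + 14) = k - 1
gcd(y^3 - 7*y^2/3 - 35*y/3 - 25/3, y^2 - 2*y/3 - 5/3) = y + 1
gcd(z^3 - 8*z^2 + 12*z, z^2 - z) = z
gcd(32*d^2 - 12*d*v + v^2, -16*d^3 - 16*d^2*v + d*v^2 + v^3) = -4*d + v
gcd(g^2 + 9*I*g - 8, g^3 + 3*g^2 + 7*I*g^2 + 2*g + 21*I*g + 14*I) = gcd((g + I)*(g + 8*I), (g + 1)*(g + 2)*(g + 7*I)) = 1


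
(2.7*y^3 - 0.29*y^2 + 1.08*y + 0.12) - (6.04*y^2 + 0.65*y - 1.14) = 2.7*y^3 - 6.33*y^2 + 0.43*y + 1.26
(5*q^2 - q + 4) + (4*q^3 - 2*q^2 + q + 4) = 4*q^3 + 3*q^2 + 8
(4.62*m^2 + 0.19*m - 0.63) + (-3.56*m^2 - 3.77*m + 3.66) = 1.06*m^2 - 3.58*m + 3.03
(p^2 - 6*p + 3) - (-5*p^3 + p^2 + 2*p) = 5*p^3 - 8*p + 3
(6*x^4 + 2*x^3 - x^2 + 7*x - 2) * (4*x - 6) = 24*x^5 - 28*x^4 - 16*x^3 + 34*x^2 - 50*x + 12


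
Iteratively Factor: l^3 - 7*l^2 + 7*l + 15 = (l - 3)*(l^2 - 4*l - 5) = (l - 3)*(l + 1)*(l - 5)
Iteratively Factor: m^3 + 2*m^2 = (m + 2)*(m^2) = m*(m + 2)*(m)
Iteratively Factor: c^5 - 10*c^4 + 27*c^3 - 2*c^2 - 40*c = (c + 1)*(c^4 - 11*c^3 + 38*c^2 - 40*c) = (c - 5)*(c + 1)*(c^3 - 6*c^2 + 8*c) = (c - 5)*(c - 2)*(c + 1)*(c^2 - 4*c) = c*(c - 5)*(c - 2)*(c + 1)*(c - 4)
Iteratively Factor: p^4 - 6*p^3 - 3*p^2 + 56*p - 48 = (p - 4)*(p^3 - 2*p^2 - 11*p + 12) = (p - 4)*(p - 1)*(p^2 - p - 12) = (p - 4)^2*(p - 1)*(p + 3)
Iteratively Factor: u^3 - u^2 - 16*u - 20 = (u + 2)*(u^2 - 3*u - 10) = (u + 2)^2*(u - 5)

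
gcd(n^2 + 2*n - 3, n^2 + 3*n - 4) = n - 1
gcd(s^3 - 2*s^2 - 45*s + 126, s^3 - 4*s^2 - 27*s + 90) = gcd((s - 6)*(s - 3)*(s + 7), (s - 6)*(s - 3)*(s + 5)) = s^2 - 9*s + 18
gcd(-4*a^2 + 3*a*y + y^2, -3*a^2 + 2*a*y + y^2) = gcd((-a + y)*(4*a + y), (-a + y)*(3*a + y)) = -a + y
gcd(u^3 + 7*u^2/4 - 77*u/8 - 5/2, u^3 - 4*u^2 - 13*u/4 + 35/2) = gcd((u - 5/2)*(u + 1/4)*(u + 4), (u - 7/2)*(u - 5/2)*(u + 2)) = u - 5/2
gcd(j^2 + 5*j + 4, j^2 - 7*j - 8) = j + 1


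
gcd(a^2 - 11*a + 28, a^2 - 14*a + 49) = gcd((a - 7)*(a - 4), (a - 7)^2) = a - 7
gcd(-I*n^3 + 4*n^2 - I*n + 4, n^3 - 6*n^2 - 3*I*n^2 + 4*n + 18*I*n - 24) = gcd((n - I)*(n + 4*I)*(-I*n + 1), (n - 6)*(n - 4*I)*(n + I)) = n + I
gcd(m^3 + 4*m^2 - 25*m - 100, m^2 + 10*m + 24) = m + 4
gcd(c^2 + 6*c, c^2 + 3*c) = c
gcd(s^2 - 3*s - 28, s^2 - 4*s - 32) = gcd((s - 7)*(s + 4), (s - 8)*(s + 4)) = s + 4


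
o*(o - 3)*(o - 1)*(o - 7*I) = o^4 - 4*o^3 - 7*I*o^3 + 3*o^2 + 28*I*o^2 - 21*I*o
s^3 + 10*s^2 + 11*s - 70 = (s - 2)*(s + 5)*(s + 7)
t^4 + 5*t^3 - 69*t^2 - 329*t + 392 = (t - 8)*(t - 1)*(t + 7)^2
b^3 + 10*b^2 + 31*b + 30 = (b + 2)*(b + 3)*(b + 5)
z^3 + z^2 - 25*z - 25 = (z - 5)*(z + 1)*(z + 5)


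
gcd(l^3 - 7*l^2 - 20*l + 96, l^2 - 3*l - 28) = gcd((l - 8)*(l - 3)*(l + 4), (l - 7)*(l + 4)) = l + 4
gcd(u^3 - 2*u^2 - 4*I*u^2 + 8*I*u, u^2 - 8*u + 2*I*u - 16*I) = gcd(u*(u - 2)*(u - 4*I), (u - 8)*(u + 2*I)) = 1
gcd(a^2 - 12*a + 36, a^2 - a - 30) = a - 6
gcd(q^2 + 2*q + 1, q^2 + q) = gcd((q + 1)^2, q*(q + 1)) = q + 1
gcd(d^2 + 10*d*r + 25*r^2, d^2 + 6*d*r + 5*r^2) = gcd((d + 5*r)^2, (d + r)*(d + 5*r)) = d + 5*r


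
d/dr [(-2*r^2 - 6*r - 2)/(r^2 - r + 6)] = 2*(4*r^2 - 10*r - 19)/(r^4 - 2*r^3 + 13*r^2 - 12*r + 36)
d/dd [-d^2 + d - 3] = 1 - 2*d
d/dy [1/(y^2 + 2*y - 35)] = 2*(-y - 1)/(y^2 + 2*y - 35)^2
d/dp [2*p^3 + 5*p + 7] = 6*p^2 + 5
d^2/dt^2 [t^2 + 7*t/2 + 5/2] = 2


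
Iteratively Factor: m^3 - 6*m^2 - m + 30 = (m + 2)*(m^2 - 8*m + 15) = (m - 5)*(m + 2)*(m - 3)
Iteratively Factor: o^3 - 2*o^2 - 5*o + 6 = (o - 1)*(o^2 - o - 6) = (o - 1)*(o + 2)*(o - 3)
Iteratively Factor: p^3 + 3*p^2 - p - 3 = (p - 1)*(p^2 + 4*p + 3) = (p - 1)*(p + 1)*(p + 3)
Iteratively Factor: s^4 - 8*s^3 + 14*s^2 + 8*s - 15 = (s - 3)*(s^3 - 5*s^2 - s + 5) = (s - 3)*(s + 1)*(s^2 - 6*s + 5) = (s - 5)*(s - 3)*(s + 1)*(s - 1)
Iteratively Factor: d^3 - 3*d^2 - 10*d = (d + 2)*(d^2 - 5*d) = (d - 5)*(d + 2)*(d)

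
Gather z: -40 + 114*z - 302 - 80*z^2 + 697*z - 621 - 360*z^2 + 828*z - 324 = -440*z^2 + 1639*z - 1287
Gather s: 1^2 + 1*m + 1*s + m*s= m + s*(m + 1) + 1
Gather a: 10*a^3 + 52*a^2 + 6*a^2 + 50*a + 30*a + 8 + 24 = 10*a^3 + 58*a^2 + 80*a + 32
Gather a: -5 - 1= -6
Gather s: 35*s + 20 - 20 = 35*s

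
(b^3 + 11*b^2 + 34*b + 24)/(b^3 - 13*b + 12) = (b^2 + 7*b + 6)/(b^2 - 4*b + 3)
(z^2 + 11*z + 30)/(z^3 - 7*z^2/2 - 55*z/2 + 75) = 2*(z + 6)/(2*z^2 - 17*z + 30)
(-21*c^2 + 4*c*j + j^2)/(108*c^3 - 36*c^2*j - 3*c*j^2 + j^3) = (-7*c - j)/(36*c^2 - j^2)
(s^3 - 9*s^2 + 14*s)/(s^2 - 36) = s*(s^2 - 9*s + 14)/(s^2 - 36)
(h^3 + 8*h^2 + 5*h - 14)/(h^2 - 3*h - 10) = (h^2 + 6*h - 7)/(h - 5)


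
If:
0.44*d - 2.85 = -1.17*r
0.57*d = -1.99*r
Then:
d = 27.18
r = -7.78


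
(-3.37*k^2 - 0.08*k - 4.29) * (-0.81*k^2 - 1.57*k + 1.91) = 2.7297*k^4 + 5.3557*k^3 - 2.8362*k^2 + 6.5825*k - 8.1939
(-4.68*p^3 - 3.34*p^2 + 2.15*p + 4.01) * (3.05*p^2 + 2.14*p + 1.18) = -14.274*p^5 - 20.2022*p^4 - 6.1125*p^3 + 12.8903*p^2 + 11.1184*p + 4.7318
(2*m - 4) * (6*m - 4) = 12*m^2 - 32*m + 16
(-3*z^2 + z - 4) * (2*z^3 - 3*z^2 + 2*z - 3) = -6*z^5 + 11*z^4 - 17*z^3 + 23*z^2 - 11*z + 12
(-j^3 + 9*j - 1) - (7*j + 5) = -j^3 + 2*j - 6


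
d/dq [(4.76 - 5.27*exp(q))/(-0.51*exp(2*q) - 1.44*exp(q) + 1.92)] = (-2.6877*exp(2*q) + 4.8552*exp(q) - 3.264)*exp(q)/(0.2601*exp(4*q) + 1.4688*exp(3*q) + 0.1152*exp(2*q) - 5.5296*exp(q) + 3.6864)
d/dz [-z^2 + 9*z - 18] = 9 - 2*z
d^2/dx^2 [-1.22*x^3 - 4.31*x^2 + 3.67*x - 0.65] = -7.32*x - 8.62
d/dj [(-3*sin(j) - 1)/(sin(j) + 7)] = -20*cos(j)/(sin(j) + 7)^2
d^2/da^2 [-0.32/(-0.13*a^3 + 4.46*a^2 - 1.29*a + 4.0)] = ((2.8544 - 0.2496*a)*(0.13*a^3 - 4.46*a^2 + 1.29*a - 4.0) + 0.32*(0.39*a^2 - 8.92*a + 1.29)*(0.78*a^2 - 17.84*a + 2.58))/(0.13*a^3 - 4.46*a^2 + 1.29*a - 4.0)^3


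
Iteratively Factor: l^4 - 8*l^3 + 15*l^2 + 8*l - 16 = (l - 4)*(l^3 - 4*l^2 - l + 4) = (l - 4)^2*(l^2 - 1) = (l - 4)^2*(l - 1)*(l + 1)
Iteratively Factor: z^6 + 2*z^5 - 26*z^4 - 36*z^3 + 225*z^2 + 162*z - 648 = (z - 3)*(z^5 + 5*z^4 - 11*z^3 - 69*z^2 + 18*z + 216) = (z - 3)*(z + 3)*(z^4 + 2*z^3 - 17*z^2 - 18*z + 72) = (z - 3)^2*(z + 3)*(z^3 + 5*z^2 - 2*z - 24) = (z - 3)^2*(z - 2)*(z + 3)*(z^2 + 7*z + 12) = (z - 3)^2*(z - 2)*(z + 3)^2*(z + 4)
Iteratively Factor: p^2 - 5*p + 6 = (p - 3)*(p - 2)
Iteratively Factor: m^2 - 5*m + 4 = (m - 1)*(m - 4)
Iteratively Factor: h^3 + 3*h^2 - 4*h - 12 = (h + 2)*(h^2 + h - 6) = (h + 2)*(h + 3)*(h - 2)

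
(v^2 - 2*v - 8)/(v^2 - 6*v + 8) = (v + 2)/(v - 2)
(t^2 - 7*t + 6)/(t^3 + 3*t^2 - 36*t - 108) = (t - 1)/(t^2 + 9*t + 18)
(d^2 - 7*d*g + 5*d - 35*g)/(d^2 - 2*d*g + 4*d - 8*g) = (d^2 - 7*d*g + 5*d - 35*g)/(d^2 - 2*d*g + 4*d - 8*g)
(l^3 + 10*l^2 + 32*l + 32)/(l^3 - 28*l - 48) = (l + 4)/(l - 6)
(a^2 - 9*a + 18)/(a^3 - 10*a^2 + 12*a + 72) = (a - 3)/(a^2 - 4*a - 12)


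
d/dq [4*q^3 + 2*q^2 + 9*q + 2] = 12*q^2 + 4*q + 9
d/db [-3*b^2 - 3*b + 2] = -6*b - 3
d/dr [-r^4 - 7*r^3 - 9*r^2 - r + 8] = -4*r^3 - 21*r^2 - 18*r - 1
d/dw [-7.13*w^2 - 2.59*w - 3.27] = -14.26*w - 2.59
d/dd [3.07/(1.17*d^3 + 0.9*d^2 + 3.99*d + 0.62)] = (-10.7757*d^2 - 5.526*d - 12.2493)/(1.17*d^3 + 0.9*d^2 + 3.99*d + 0.62)^2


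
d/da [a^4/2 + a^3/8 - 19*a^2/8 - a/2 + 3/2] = 2*a^3 + 3*a^2/8 - 19*a/4 - 1/2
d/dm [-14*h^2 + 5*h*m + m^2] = 5*h + 2*m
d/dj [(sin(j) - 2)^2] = 2*(sin(j) - 2)*cos(j)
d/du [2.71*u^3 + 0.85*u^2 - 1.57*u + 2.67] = 8.13*u^2 + 1.7*u - 1.57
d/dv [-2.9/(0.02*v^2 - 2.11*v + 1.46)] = (0.116*v - 6.119)/(0.02*v^2 - 2.11*v + 1.46)^2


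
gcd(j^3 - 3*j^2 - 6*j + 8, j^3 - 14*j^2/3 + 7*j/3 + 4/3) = j^2 - 5*j + 4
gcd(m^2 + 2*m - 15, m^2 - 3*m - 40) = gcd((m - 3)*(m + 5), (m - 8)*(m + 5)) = m + 5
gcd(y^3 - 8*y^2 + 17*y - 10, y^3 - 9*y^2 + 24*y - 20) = y^2 - 7*y + 10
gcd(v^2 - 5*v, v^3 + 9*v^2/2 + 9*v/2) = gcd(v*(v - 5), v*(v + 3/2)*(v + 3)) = v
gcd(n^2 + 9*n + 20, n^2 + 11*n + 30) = n + 5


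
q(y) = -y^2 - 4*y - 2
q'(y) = -2*y - 4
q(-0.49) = -0.28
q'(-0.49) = -3.02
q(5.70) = -57.29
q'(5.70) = -15.40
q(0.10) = -2.41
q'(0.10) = -4.20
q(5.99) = -61.84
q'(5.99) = -15.98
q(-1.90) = 1.99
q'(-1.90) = -0.20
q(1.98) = -13.84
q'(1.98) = -7.96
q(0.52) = -4.35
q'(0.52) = -5.04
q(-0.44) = -0.43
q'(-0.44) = -3.12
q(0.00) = -2.00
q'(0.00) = -4.00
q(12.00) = -194.00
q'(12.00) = -28.00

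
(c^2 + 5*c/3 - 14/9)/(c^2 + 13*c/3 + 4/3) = (9*c^2 + 15*c - 14)/(3*(3*c^2 + 13*c + 4))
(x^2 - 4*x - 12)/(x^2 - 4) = (x - 6)/(x - 2)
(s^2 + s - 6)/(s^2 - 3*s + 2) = (s + 3)/(s - 1)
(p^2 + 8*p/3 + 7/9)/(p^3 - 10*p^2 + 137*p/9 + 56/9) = (3*p + 7)/(3*p^2 - 31*p + 56)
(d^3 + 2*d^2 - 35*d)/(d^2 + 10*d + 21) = d*(d - 5)/(d + 3)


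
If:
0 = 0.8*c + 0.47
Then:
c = -0.59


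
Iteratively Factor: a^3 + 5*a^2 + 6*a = (a + 2)*(a^2 + 3*a) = (a + 2)*(a + 3)*(a)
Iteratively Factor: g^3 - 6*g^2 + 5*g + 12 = (g - 3)*(g^2 - 3*g - 4) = (g - 4)*(g - 3)*(g + 1)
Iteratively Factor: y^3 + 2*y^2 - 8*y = (y)*(y^2 + 2*y - 8) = y*(y + 4)*(y - 2)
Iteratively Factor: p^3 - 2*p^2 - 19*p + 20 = (p + 4)*(p^2 - 6*p + 5) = (p - 5)*(p + 4)*(p - 1)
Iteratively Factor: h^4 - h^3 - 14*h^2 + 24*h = (h + 4)*(h^3 - 5*h^2 + 6*h) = h*(h + 4)*(h^2 - 5*h + 6) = h*(h - 3)*(h + 4)*(h - 2)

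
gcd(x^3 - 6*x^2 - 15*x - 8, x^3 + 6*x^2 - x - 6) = x + 1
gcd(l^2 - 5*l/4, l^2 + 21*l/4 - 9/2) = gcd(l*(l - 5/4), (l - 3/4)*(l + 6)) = 1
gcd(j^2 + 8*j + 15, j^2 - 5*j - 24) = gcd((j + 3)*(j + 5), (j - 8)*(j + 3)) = j + 3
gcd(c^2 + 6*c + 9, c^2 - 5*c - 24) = c + 3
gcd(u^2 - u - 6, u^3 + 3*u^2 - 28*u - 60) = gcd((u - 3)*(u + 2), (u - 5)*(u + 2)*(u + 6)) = u + 2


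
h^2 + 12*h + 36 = (h + 6)^2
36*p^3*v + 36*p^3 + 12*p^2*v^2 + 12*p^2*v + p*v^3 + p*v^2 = (6*p + v)^2*(p*v + p)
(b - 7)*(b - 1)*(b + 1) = b^3 - 7*b^2 - b + 7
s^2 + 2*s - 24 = (s - 4)*(s + 6)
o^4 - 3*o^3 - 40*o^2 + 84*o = o*(o - 7)*(o - 2)*(o + 6)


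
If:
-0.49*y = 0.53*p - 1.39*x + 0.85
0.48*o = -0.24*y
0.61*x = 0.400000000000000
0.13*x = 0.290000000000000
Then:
No Solution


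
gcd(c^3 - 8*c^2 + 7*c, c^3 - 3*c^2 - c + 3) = c - 1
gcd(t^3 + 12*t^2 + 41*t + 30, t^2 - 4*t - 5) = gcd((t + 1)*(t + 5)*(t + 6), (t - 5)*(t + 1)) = t + 1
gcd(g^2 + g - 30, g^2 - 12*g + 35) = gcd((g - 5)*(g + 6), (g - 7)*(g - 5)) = g - 5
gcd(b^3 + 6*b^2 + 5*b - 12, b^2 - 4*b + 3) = b - 1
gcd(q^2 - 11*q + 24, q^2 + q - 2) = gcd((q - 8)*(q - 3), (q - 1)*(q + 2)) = 1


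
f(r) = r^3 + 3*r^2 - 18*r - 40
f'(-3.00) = -9.00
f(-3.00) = 14.00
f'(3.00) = 27.00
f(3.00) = -40.00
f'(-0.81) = -20.89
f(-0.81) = -23.98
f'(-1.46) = -20.37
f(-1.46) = -10.44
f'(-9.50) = 195.75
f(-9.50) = -455.62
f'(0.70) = -12.33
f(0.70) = -50.79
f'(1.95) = 5.11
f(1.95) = -56.28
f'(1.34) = -4.57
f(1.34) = -56.33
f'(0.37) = -15.37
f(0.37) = -46.20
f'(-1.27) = -20.78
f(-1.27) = -14.35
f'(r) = 3*r^2 + 6*r - 18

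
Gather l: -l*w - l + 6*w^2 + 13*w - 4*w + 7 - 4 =l*(-w - 1) + 6*w^2 + 9*w + 3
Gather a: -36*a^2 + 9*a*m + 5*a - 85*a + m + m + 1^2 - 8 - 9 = -36*a^2 + a*(9*m - 80) + 2*m - 16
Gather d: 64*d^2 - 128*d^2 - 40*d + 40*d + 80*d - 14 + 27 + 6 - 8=-64*d^2 + 80*d + 11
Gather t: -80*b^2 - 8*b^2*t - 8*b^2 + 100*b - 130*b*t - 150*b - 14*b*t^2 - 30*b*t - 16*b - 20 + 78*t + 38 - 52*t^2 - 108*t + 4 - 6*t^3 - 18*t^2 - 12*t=-88*b^2 - 66*b - 6*t^3 + t^2*(-14*b - 70) + t*(-8*b^2 - 160*b - 42) + 22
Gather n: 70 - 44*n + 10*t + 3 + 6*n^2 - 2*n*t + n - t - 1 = 6*n^2 + n*(-2*t - 43) + 9*t + 72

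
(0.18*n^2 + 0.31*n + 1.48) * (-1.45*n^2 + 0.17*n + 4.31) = -0.261*n^4 - 0.4189*n^3 - 1.3175*n^2 + 1.5877*n + 6.3788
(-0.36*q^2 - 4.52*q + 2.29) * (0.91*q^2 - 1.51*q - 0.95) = -0.3276*q^4 - 3.5696*q^3 + 9.2511*q^2 + 0.8361*q - 2.1755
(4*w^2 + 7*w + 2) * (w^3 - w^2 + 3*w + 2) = 4*w^5 + 3*w^4 + 7*w^3 + 27*w^2 + 20*w + 4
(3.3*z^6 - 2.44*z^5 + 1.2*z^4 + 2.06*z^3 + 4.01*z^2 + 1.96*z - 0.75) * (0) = 0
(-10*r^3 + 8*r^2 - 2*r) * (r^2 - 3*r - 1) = -10*r^5 + 38*r^4 - 16*r^3 - 2*r^2 + 2*r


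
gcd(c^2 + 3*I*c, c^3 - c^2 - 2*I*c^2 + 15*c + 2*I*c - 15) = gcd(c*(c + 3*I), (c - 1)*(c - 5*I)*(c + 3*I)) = c + 3*I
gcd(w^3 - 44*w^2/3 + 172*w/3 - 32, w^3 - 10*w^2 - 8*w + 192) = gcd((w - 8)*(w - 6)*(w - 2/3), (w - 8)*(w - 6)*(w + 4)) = w^2 - 14*w + 48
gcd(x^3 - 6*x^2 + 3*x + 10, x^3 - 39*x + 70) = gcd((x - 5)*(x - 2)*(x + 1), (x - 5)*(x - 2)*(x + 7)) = x^2 - 7*x + 10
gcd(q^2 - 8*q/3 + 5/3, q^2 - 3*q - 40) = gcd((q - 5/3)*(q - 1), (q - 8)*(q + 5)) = 1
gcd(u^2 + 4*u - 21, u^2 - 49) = u + 7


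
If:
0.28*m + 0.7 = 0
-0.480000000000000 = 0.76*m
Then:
No Solution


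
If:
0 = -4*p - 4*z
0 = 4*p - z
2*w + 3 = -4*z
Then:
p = 0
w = -3/2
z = 0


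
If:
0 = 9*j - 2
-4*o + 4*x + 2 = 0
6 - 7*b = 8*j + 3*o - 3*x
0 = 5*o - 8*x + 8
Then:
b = 7/18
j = 2/9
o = 4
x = 7/2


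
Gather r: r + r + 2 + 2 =2*r + 4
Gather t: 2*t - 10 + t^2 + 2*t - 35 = t^2 + 4*t - 45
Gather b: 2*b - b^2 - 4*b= -b^2 - 2*b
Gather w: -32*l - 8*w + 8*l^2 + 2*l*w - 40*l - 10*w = 8*l^2 - 72*l + w*(2*l - 18)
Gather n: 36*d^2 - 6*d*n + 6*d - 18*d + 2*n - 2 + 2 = 36*d^2 - 12*d + n*(2 - 6*d)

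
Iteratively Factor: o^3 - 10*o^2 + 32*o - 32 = (o - 2)*(o^2 - 8*o + 16) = (o - 4)*(o - 2)*(o - 4)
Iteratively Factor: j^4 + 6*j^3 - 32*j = (j - 2)*(j^3 + 8*j^2 + 16*j) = (j - 2)*(j + 4)*(j^2 + 4*j) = j*(j - 2)*(j + 4)*(j + 4)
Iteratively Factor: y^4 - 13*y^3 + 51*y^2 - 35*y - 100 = (y - 5)*(y^3 - 8*y^2 + 11*y + 20) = (y - 5)*(y + 1)*(y^2 - 9*y + 20) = (y - 5)*(y - 4)*(y + 1)*(y - 5)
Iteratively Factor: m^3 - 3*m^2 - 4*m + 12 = (m - 3)*(m^2 - 4) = (m - 3)*(m + 2)*(m - 2)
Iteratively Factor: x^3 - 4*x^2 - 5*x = (x)*(x^2 - 4*x - 5) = x*(x + 1)*(x - 5)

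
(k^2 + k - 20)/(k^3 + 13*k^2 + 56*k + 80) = (k - 4)/(k^2 + 8*k + 16)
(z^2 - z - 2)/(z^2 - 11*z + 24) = (z^2 - z - 2)/(z^2 - 11*z + 24)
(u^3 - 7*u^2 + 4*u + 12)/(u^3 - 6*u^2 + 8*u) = (u^2 - 5*u - 6)/(u*(u - 4))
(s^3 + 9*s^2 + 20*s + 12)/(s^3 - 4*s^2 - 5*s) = (s^2 + 8*s + 12)/(s*(s - 5))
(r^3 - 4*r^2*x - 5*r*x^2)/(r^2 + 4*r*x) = (r^2 - 4*r*x - 5*x^2)/(r + 4*x)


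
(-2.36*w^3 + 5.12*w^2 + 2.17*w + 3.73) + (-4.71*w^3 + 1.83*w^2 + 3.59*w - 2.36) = -7.07*w^3 + 6.95*w^2 + 5.76*w + 1.37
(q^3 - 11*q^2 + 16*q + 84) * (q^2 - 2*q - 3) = q^5 - 13*q^4 + 35*q^3 + 85*q^2 - 216*q - 252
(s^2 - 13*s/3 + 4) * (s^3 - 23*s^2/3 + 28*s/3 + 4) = s^5 - 12*s^4 + 419*s^3/9 - 604*s^2/9 + 20*s + 16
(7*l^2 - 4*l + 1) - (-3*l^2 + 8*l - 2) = 10*l^2 - 12*l + 3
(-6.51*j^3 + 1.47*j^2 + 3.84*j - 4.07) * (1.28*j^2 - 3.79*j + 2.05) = -8.3328*j^5 + 26.5545*j^4 - 14.0016*j^3 - 16.7497*j^2 + 23.2973*j - 8.3435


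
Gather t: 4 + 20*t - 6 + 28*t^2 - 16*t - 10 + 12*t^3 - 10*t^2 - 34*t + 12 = 12*t^3 + 18*t^2 - 30*t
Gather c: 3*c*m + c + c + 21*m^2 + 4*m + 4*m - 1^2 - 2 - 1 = c*(3*m + 2) + 21*m^2 + 8*m - 4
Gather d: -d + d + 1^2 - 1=0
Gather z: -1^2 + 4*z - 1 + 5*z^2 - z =5*z^2 + 3*z - 2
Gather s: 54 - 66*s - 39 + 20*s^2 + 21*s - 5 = 20*s^2 - 45*s + 10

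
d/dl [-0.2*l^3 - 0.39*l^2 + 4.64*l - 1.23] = -0.6*l^2 - 0.78*l + 4.64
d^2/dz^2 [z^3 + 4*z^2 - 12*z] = 6*z + 8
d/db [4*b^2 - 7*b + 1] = 8*b - 7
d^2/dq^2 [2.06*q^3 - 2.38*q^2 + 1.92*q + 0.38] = 12.36*q - 4.76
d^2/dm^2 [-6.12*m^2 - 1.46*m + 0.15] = -12.2400000000000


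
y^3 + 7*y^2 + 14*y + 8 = (y + 1)*(y + 2)*(y + 4)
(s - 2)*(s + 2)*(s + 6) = s^3 + 6*s^2 - 4*s - 24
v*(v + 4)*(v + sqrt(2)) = v^3 + sqrt(2)*v^2 + 4*v^2 + 4*sqrt(2)*v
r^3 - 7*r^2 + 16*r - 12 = (r - 3)*(r - 2)^2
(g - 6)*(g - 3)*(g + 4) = g^3 - 5*g^2 - 18*g + 72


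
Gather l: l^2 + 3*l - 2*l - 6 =l^2 + l - 6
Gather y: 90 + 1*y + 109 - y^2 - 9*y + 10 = -y^2 - 8*y + 209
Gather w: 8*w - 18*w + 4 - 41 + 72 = 35 - 10*w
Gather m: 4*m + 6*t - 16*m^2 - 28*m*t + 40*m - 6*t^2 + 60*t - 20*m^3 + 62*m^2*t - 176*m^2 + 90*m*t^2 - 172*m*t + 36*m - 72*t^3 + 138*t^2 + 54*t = -20*m^3 + m^2*(62*t - 192) + m*(90*t^2 - 200*t + 80) - 72*t^3 + 132*t^2 + 120*t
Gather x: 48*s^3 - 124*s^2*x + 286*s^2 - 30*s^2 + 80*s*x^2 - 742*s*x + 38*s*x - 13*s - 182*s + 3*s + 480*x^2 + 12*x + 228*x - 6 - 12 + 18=48*s^3 + 256*s^2 - 192*s + x^2*(80*s + 480) + x*(-124*s^2 - 704*s + 240)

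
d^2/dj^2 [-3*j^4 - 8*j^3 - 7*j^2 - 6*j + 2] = -36*j^2 - 48*j - 14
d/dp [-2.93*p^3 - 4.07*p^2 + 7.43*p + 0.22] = -8.79*p^2 - 8.14*p + 7.43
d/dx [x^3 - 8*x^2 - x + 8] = 3*x^2 - 16*x - 1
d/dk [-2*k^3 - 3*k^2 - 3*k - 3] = -6*k^2 - 6*k - 3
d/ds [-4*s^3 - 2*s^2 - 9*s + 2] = -12*s^2 - 4*s - 9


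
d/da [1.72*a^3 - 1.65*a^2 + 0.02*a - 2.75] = 5.16*a^2 - 3.3*a + 0.02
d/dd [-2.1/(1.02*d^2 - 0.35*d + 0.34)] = (4.284*d - 0.735)/(1.02*d^2 - 0.35*d + 0.34)^2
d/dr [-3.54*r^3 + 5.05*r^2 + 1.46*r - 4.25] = -10.62*r^2 + 10.1*r + 1.46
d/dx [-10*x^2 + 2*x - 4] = 2 - 20*x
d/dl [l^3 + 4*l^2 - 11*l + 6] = 3*l^2 + 8*l - 11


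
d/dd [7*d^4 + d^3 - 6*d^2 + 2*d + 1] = 28*d^3 + 3*d^2 - 12*d + 2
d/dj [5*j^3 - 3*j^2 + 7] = 3*j*(5*j - 2)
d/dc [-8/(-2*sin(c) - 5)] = -16*cos(c)/(2*sin(c) + 5)^2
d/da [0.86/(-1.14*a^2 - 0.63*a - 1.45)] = (1.9608*a + 0.5418)/(1.14*a^2 + 0.63*a + 1.45)^2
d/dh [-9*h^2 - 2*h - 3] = -18*h - 2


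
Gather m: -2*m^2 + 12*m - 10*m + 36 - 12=-2*m^2 + 2*m + 24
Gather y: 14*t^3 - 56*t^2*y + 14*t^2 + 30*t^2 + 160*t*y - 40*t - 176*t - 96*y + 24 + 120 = 14*t^3 + 44*t^2 - 216*t + y*(-56*t^2 + 160*t - 96) + 144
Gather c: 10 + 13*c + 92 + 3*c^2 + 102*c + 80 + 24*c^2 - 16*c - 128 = 27*c^2 + 99*c + 54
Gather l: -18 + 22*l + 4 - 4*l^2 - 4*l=-4*l^2 + 18*l - 14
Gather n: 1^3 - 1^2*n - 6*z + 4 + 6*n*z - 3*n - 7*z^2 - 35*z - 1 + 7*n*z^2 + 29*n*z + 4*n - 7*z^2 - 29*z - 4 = n*(7*z^2 + 35*z) - 14*z^2 - 70*z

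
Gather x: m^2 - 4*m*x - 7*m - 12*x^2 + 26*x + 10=m^2 - 7*m - 12*x^2 + x*(26 - 4*m) + 10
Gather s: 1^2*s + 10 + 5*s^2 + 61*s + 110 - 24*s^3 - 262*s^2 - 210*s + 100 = -24*s^3 - 257*s^2 - 148*s + 220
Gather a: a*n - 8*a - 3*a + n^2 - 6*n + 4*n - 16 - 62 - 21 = a*(n - 11) + n^2 - 2*n - 99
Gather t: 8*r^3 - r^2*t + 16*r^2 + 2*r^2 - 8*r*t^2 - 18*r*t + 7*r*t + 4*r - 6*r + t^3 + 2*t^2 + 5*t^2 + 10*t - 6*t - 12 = 8*r^3 + 18*r^2 - 2*r + t^3 + t^2*(7 - 8*r) + t*(-r^2 - 11*r + 4) - 12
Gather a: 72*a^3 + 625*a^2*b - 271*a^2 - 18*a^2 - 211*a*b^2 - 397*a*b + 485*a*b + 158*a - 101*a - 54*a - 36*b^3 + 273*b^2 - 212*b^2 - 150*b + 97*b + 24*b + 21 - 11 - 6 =72*a^3 + a^2*(625*b - 289) + a*(-211*b^2 + 88*b + 3) - 36*b^3 + 61*b^2 - 29*b + 4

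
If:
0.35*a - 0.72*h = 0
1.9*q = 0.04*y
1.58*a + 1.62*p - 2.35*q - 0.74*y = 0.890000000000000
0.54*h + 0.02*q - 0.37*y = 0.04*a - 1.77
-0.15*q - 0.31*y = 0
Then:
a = -7.96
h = -3.87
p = 8.31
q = 0.00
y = 0.00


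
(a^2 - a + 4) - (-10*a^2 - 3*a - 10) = 11*a^2 + 2*a + 14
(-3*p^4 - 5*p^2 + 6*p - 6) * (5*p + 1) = -15*p^5 - 3*p^4 - 25*p^3 + 25*p^2 - 24*p - 6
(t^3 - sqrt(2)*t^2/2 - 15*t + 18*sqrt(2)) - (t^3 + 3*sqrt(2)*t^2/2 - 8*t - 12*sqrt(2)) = -2*sqrt(2)*t^2 - 7*t + 30*sqrt(2)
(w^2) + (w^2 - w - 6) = 2*w^2 - w - 6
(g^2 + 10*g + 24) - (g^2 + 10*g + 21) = 3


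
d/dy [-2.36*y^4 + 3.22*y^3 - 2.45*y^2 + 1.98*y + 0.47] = -9.44*y^3 + 9.66*y^2 - 4.9*y + 1.98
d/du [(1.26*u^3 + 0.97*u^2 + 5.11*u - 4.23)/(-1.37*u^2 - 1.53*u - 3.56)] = (-1.7262*u^4 - 3.8556*u^3 - 7.9402*u^2 - 18.4966*u - 24.6635)/(1.8769*u^4 + 4.1922*u^3 + 12.0953*u^2 + 10.8936*u + 12.6736)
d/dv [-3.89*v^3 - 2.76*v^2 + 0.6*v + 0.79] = -11.67*v^2 - 5.52*v + 0.6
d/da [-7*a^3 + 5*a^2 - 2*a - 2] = -21*a^2 + 10*a - 2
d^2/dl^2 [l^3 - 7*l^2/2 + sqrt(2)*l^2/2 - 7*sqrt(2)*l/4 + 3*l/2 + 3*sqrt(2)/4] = 6*l - 7 + sqrt(2)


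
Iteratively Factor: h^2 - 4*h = (h - 4)*(h)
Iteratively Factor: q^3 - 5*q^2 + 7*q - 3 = (q - 1)*(q^2 - 4*q + 3) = (q - 1)^2*(q - 3)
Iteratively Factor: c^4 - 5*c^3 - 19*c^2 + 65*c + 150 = (c + 3)*(c^3 - 8*c^2 + 5*c + 50) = (c - 5)*(c + 3)*(c^2 - 3*c - 10) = (c - 5)*(c + 2)*(c + 3)*(c - 5)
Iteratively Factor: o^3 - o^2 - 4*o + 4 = (o + 2)*(o^2 - 3*o + 2) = (o - 2)*(o + 2)*(o - 1)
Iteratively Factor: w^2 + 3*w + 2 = (w + 1)*(w + 2)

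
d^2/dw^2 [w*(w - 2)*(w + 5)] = 6*w + 6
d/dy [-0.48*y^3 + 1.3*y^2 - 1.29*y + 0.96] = -1.44*y^2 + 2.6*y - 1.29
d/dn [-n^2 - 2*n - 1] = -2*n - 2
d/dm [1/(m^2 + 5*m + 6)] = (-2*m - 5)/(m^2 + 5*m + 6)^2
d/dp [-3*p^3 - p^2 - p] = -9*p^2 - 2*p - 1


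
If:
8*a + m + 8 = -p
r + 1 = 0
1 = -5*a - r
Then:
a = 0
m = -p - 8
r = -1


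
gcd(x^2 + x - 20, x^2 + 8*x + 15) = x + 5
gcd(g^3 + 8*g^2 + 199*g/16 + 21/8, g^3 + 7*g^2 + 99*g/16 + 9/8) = g^2 + 25*g/4 + 3/2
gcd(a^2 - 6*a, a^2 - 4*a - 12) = a - 6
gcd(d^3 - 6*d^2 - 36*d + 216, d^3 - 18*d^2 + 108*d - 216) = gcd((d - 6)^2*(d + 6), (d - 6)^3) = d^2 - 12*d + 36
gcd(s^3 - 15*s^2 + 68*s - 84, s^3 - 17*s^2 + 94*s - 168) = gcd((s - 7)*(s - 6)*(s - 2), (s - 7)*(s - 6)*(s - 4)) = s^2 - 13*s + 42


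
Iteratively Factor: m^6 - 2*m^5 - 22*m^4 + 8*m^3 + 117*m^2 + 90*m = (m - 3)*(m^5 + m^4 - 19*m^3 - 49*m^2 - 30*m) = (m - 3)*(m + 3)*(m^4 - 2*m^3 - 13*m^2 - 10*m) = (m - 5)*(m - 3)*(m + 3)*(m^3 + 3*m^2 + 2*m) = m*(m - 5)*(m - 3)*(m + 3)*(m^2 + 3*m + 2) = m*(m - 5)*(m - 3)*(m + 2)*(m + 3)*(m + 1)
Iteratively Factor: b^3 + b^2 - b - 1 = (b + 1)*(b^2 - 1) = (b - 1)*(b + 1)*(b + 1)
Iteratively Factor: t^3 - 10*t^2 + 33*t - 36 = (t - 4)*(t^2 - 6*t + 9) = (t - 4)*(t - 3)*(t - 3)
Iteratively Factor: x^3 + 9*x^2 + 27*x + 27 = (x + 3)*(x^2 + 6*x + 9) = (x + 3)^2*(x + 3)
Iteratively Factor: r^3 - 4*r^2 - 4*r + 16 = (r - 4)*(r^2 - 4) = (r - 4)*(r - 2)*(r + 2)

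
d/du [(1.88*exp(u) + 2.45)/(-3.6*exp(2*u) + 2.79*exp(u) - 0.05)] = (6.768*exp(2*u) + 17.64*exp(u) - 6.9295)*exp(u)/(12.96*exp(4*u) - 20.088*exp(3*u) + 8.1441*exp(2*u) - 0.279*exp(u) + 0.0025)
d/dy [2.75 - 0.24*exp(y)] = -0.24*exp(y)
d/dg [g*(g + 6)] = 2*g + 6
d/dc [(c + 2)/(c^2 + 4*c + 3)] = (c^2 + 4*c - 2*(c + 2)^2 + 3)/(c^2 + 4*c + 3)^2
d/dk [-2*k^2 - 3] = -4*k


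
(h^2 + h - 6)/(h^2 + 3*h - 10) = (h + 3)/(h + 5)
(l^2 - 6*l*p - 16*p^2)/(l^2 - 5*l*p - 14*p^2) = (-l + 8*p)/(-l + 7*p)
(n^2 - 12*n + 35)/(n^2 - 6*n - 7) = (n - 5)/(n + 1)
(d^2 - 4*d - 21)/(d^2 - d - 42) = (d + 3)/(d + 6)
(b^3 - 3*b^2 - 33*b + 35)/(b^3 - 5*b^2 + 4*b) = (b^2 - 2*b - 35)/(b*(b - 4))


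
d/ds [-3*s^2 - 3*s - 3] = -6*s - 3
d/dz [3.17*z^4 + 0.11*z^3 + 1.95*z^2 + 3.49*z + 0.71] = 12.68*z^3 + 0.33*z^2 + 3.9*z + 3.49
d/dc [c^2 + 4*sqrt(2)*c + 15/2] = 2*c + 4*sqrt(2)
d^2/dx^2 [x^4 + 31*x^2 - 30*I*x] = 12*x^2 + 62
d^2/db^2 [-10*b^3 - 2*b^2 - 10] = -60*b - 4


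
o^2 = o^2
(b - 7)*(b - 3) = b^2 - 10*b + 21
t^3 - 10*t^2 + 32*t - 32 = (t - 4)^2*(t - 2)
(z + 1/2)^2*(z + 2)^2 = z^4 + 5*z^3 + 33*z^2/4 + 5*z + 1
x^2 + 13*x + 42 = (x + 6)*(x + 7)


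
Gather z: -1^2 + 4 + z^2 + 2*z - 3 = z^2 + 2*z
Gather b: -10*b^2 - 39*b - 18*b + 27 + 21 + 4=-10*b^2 - 57*b + 52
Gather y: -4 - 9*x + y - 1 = -9*x + y - 5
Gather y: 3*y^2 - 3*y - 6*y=3*y^2 - 9*y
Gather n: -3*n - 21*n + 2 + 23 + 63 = 88 - 24*n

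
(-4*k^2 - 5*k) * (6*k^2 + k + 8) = -24*k^4 - 34*k^3 - 37*k^2 - 40*k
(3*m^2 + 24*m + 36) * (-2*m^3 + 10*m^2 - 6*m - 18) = -6*m^5 - 18*m^4 + 150*m^3 + 162*m^2 - 648*m - 648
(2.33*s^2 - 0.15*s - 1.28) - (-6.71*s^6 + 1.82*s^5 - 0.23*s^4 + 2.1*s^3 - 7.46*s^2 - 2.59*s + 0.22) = 6.71*s^6 - 1.82*s^5 + 0.23*s^4 - 2.1*s^3 + 9.79*s^2 + 2.44*s - 1.5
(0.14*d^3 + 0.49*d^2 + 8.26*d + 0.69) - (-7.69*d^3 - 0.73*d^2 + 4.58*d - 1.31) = 7.83*d^3 + 1.22*d^2 + 3.68*d + 2.0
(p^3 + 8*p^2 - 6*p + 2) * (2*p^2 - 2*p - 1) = 2*p^5 + 14*p^4 - 29*p^3 + 8*p^2 + 2*p - 2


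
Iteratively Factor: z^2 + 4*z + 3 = (z + 3)*(z + 1)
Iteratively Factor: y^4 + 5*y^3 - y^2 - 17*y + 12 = (y - 1)*(y^3 + 6*y^2 + 5*y - 12) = (y - 1)^2*(y^2 + 7*y + 12) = (y - 1)^2*(y + 3)*(y + 4)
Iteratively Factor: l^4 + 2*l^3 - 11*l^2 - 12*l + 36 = (l - 2)*(l^3 + 4*l^2 - 3*l - 18) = (l - 2)*(l + 3)*(l^2 + l - 6) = (l - 2)*(l + 3)^2*(l - 2)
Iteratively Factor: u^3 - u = (u + 1)*(u^2 - u) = (u - 1)*(u + 1)*(u)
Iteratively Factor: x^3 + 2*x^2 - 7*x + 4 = (x - 1)*(x^2 + 3*x - 4) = (x - 1)*(x + 4)*(x - 1)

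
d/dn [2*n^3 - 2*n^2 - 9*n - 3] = 6*n^2 - 4*n - 9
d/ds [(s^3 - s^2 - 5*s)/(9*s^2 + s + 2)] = (9*s^4 + 2*s^3 + 50*s^2 - 4*s - 10)/(81*s^4 + 18*s^3 + 37*s^2 + 4*s + 4)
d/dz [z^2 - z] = 2*z - 1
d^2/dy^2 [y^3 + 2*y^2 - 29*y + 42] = 6*y + 4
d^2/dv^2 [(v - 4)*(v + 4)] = 2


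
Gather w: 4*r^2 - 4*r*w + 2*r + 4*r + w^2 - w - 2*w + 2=4*r^2 + 6*r + w^2 + w*(-4*r - 3) + 2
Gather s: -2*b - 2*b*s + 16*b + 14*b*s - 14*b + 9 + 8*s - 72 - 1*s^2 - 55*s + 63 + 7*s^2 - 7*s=6*s^2 + s*(12*b - 54)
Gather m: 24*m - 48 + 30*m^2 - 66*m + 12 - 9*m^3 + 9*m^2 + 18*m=-9*m^3 + 39*m^2 - 24*m - 36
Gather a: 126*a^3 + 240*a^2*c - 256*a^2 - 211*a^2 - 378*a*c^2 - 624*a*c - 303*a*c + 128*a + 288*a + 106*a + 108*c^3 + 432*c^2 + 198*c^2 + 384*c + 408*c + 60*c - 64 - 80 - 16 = 126*a^3 + a^2*(240*c - 467) + a*(-378*c^2 - 927*c + 522) + 108*c^3 + 630*c^2 + 852*c - 160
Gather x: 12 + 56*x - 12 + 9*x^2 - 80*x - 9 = 9*x^2 - 24*x - 9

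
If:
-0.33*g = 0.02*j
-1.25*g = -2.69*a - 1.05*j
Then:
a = -0.418497240058578*j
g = -0.0606060606060606*j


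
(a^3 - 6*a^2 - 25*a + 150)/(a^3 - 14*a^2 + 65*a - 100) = (a^2 - a - 30)/(a^2 - 9*a + 20)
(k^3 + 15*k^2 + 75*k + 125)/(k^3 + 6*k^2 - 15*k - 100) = (k + 5)/(k - 4)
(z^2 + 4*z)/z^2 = (z + 4)/z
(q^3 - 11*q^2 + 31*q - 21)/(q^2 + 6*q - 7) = (q^2 - 10*q + 21)/(q + 7)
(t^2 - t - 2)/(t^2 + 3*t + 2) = (t - 2)/(t + 2)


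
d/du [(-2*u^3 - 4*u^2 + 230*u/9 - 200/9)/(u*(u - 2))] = 2*(-9*u^4 + 36*u^3 - 79*u^2 + 200*u - 200)/(9*u^2*(u^2 - 4*u + 4))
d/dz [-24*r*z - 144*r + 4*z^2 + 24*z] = -24*r + 8*z + 24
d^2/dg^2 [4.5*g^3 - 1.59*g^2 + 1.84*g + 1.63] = 27.0*g - 3.18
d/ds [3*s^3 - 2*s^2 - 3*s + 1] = 9*s^2 - 4*s - 3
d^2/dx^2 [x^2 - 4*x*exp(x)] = -4*x*exp(x) - 8*exp(x) + 2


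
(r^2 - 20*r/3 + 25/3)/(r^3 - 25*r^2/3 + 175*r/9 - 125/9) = 3/(3*r - 5)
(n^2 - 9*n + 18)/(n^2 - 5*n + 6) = (n - 6)/(n - 2)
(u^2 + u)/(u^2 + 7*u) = (u + 1)/(u + 7)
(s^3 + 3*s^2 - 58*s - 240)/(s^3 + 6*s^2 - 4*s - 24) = (s^2 - 3*s - 40)/(s^2 - 4)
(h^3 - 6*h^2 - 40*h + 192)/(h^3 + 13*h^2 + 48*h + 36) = (h^2 - 12*h + 32)/(h^2 + 7*h + 6)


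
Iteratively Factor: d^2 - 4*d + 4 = (d - 2)*(d - 2)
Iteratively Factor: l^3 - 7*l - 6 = (l + 2)*(l^2 - 2*l - 3) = (l + 1)*(l + 2)*(l - 3)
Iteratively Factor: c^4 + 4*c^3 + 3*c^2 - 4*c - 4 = (c - 1)*(c^3 + 5*c^2 + 8*c + 4) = (c - 1)*(c + 2)*(c^2 + 3*c + 2) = (c - 1)*(c + 2)^2*(c + 1)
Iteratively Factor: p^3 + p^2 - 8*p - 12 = (p - 3)*(p^2 + 4*p + 4) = (p - 3)*(p + 2)*(p + 2)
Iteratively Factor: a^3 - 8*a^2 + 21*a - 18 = (a - 3)*(a^2 - 5*a + 6) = (a - 3)*(a - 2)*(a - 3)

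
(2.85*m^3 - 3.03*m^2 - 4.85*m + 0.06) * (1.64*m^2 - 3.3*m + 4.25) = 4.674*m^5 - 14.3742*m^4 + 14.1575*m^3 + 3.2259*m^2 - 20.8105*m + 0.255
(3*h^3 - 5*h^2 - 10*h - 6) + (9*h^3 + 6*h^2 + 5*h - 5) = 12*h^3 + h^2 - 5*h - 11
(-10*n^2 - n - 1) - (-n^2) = -9*n^2 - n - 1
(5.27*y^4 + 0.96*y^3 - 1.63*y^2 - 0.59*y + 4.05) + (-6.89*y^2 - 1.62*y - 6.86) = 5.27*y^4 + 0.96*y^3 - 8.52*y^2 - 2.21*y - 2.81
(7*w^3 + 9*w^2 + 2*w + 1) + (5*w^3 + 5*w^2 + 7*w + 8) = 12*w^3 + 14*w^2 + 9*w + 9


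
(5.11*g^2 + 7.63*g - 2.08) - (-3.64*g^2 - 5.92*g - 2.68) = 8.75*g^2 + 13.55*g + 0.6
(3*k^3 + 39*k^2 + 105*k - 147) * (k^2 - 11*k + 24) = 3*k^5 + 6*k^4 - 252*k^3 - 366*k^2 + 4137*k - 3528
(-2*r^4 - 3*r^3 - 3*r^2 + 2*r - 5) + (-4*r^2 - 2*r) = -2*r^4 - 3*r^3 - 7*r^2 - 5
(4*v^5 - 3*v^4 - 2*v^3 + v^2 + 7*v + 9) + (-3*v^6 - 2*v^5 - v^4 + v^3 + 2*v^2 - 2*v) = -3*v^6 + 2*v^5 - 4*v^4 - v^3 + 3*v^2 + 5*v + 9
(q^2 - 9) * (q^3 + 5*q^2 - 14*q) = q^5 + 5*q^4 - 23*q^3 - 45*q^2 + 126*q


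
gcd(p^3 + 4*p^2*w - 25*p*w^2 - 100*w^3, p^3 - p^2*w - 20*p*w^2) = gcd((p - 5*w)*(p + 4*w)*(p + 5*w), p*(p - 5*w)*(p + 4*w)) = p^2 - p*w - 20*w^2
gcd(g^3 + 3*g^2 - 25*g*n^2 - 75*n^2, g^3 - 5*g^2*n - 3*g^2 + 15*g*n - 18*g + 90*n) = g^2 - 5*g*n + 3*g - 15*n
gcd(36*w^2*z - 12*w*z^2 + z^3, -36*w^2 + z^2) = -6*w + z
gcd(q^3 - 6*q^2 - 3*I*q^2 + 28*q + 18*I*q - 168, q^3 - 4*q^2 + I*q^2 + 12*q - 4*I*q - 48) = q + 4*I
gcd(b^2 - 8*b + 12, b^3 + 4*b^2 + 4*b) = 1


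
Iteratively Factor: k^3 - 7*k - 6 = (k - 3)*(k^2 + 3*k + 2) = (k - 3)*(k + 2)*(k + 1)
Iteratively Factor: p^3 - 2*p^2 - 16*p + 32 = (p + 4)*(p^2 - 6*p + 8) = (p - 4)*(p + 4)*(p - 2)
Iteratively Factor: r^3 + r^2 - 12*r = (r)*(r^2 + r - 12) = r*(r + 4)*(r - 3)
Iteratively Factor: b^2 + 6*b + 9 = (b + 3)*(b + 3)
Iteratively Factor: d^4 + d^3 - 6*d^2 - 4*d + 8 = (d - 1)*(d^3 + 2*d^2 - 4*d - 8) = (d - 1)*(d + 2)*(d^2 - 4) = (d - 2)*(d - 1)*(d + 2)*(d + 2)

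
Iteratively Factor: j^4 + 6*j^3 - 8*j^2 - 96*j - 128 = (j + 4)*(j^3 + 2*j^2 - 16*j - 32) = (j + 2)*(j + 4)*(j^2 - 16) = (j - 4)*(j + 2)*(j + 4)*(j + 4)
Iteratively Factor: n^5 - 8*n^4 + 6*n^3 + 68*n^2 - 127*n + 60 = (n + 3)*(n^4 - 11*n^3 + 39*n^2 - 49*n + 20) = (n - 1)*(n + 3)*(n^3 - 10*n^2 + 29*n - 20) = (n - 5)*(n - 1)*(n + 3)*(n^2 - 5*n + 4) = (n - 5)*(n - 4)*(n - 1)*(n + 3)*(n - 1)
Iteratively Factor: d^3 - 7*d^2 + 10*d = (d)*(d^2 - 7*d + 10) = d*(d - 2)*(d - 5)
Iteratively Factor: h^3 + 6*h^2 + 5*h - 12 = (h - 1)*(h^2 + 7*h + 12) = (h - 1)*(h + 3)*(h + 4)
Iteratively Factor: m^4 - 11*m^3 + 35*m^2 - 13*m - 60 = (m - 3)*(m^3 - 8*m^2 + 11*m + 20) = (m - 4)*(m - 3)*(m^2 - 4*m - 5) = (m - 4)*(m - 3)*(m + 1)*(m - 5)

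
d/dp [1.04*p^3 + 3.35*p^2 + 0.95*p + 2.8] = 3.12*p^2 + 6.7*p + 0.95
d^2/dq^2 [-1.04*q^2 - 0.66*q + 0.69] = -2.08000000000000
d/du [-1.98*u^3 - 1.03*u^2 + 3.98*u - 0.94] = -5.94*u^2 - 2.06*u + 3.98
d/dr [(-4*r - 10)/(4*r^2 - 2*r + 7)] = 16*(r^2 + 5*r - 3)/(16*r^4 - 16*r^3 + 60*r^2 - 28*r + 49)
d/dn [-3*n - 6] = -3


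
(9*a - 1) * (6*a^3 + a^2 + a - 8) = 54*a^4 + 3*a^3 + 8*a^2 - 73*a + 8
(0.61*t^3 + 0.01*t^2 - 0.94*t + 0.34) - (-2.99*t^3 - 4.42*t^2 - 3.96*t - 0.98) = 3.6*t^3 + 4.43*t^2 + 3.02*t + 1.32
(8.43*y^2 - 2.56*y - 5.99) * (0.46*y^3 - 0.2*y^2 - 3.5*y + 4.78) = 3.8778*y^5 - 2.8636*y^4 - 31.7484*y^3 + 50.4534*y^2 + 8.7282*y - 28.6322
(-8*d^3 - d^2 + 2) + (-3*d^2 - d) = -8*d^3 - 4*d^2 - d + 2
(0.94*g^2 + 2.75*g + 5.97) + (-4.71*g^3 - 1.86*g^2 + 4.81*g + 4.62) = -4.71*g^3 - 0.92*g^2 + 7.56*g + 10.59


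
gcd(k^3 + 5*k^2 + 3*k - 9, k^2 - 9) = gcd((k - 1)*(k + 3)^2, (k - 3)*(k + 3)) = k + 3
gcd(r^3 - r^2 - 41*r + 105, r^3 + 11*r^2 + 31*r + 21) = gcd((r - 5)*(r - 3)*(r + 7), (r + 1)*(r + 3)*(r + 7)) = r + 7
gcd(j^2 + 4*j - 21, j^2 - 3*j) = j - 3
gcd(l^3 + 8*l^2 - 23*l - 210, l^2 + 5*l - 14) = l + 7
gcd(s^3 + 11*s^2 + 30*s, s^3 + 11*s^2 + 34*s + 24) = s + 6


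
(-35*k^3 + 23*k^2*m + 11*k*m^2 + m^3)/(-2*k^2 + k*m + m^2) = (35*k^2 + 12*k*m + m^2)/(2*k + m)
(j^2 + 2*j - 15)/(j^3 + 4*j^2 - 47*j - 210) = (j - 3)/(j^2 - j - 42)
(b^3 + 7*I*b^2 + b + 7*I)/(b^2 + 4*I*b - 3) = (b^2 + 6*I*b + 7)/(b + 3*I)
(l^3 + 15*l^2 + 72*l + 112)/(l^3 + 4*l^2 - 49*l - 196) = (l + 4)/(l - 7)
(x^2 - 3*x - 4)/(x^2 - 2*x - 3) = (x - 4)/(x - 3)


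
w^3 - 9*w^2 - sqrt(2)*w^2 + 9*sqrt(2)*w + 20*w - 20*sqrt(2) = (w - 5)*(w - 4)*(w - sqrt(2))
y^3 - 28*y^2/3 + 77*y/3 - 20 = (y - 5)*(y - 3)*(y - 4/3)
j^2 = j^2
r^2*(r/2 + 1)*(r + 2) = r^4/2 + 2*r^3 + 2*r^2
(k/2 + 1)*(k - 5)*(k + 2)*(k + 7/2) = k^4/2 + 5*k^3/4 - 39*k^2/4 - 38*k - 35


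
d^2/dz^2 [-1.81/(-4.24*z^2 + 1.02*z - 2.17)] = (-65.078912*z^2 + 15.655776*z + 1.81*(8.48*z - 1.02)*(16.96*z - 2.04) - 33.306896)/(4.24*z^2 - 1.02*z + 2.17)^3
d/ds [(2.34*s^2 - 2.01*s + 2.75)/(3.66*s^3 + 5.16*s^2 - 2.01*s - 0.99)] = (-8.5644*s^4 + 14.7132*s^3 - 24.5268*s^2 - 33.0132*s + 7.5174)/(13.3956*s^6 + 37.7712*s^5 + 11.9124*s^4 - 27.99*s^3 - 6.1767*s^2 + 3.9798*s + 0.9801)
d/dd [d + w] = 1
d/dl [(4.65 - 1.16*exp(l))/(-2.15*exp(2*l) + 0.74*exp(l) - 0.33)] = (-2.494*exp(2*l) + 19.995*exp(l) - 3.0582)*exp(l)/(4.6225*exp(4*l) - 3.182*exp(3*l) + 1.9666*exp(2*l) - 0.4884*exp(l) + 0.1089)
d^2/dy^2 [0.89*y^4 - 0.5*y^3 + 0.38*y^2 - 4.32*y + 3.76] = 10.68*y^2 - 3.0*y + 0.76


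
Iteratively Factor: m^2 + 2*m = (m + 2)*(m)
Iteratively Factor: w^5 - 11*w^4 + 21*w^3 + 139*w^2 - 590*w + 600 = (w + 4)*(w^4 - 15*w^3 + 81*w^2 - 185*w + 150) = (w - 5)*(w + 4)*(w^3 - 10*w^2 + 31*w - 30) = (w - 5)*(w - 3)*(w + 4)*(w^2 - 7*w + 10) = (w - 5)^2*(w - 3)*(w + 4)*(w - 2)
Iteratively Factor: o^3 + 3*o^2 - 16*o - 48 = (o + 3)*(o^2 - 16) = (o - 4)*(o + 3)*(o + 4)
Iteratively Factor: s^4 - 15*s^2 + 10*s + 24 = (s - 2)*(s^3 + 2*s^2 - 11*s - 12) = (s - 2)*(s + 1)*(s^2 + s - 12) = (s - 3)*(s - 2)*(s + 1)*(s + 4)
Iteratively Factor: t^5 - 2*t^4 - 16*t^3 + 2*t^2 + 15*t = (t - 1)*(t^4 - t^3 - 17*t^2 - 15*t) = (t - 1)*(t + 3)*(t^3 - 4*t^2 - 5*t) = t*(t - 1)*(t + 3)*(t^2 - 4*t - 5) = t*(t - 1)*(t + 1)*(t + 3)*(t - 5)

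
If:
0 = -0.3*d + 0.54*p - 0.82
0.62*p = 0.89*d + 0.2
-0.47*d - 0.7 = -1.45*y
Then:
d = 1.36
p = 2.27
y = 0.92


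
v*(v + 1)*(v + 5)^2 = v^4 + 11*v^3 + 35*v^2 + 25*v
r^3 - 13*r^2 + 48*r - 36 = (r - 6)^2*(r - 1)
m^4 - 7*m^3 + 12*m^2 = m^2*(m - 4)*(m - 3)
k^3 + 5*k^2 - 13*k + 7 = (k - 1)^2*(k + 7)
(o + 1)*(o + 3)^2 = o^3 + 7*o^2 + 15*o + 9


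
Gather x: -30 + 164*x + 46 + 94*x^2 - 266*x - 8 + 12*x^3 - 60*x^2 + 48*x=12*x^3 + 34*x^2 - 54*x + 8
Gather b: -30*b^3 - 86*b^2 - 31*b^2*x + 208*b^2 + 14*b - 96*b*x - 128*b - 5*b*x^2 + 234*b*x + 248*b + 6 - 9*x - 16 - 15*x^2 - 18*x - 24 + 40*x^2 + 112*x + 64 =-30*b^3 + b^2*(122 - 31*x) + b*(-5*x^2 + 138*x + 134) + 25*x^2 + 85*x + 30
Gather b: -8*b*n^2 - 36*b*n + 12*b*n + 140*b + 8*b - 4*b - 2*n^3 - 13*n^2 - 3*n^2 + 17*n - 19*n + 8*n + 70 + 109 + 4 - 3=b*(-8*n^2 - 24*n + 144) - 2*n^3 - 16*n^2 + 6*n + 180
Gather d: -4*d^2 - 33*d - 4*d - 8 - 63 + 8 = -4*d^2 - 37*d - 63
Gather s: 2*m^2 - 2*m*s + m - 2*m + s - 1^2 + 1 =2*m^2 - m + s*(1 - 2*m)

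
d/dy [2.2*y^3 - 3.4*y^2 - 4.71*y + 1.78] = 6.6*y^2 - 6.8*y - 4.71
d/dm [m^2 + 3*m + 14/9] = 2*m + 3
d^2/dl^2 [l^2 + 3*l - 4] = 2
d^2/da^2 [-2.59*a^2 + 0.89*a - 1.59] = -5.18000000000000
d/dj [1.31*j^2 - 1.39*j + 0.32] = 2.62*j - 1.39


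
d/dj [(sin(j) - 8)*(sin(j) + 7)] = sin(2*j) - cos(j)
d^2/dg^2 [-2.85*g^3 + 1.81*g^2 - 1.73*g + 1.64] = 3.62 - 17.1*g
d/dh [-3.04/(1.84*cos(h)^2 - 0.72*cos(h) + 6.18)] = (2.1888 - 11.1872*cos(h))*sin(h)/(1.84*cos(h)^2 - 0.72*cos(h) + 6.18)^2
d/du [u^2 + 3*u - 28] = 2*u + 3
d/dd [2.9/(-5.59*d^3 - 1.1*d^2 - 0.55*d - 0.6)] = (48.633*d^2 + 6.38*d + 1.595)/(5.59*d^3 + 1.1*d^2 + 0.55*d + 0.6)^2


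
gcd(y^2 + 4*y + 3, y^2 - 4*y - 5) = y + 1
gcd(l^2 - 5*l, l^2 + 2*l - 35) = l - 5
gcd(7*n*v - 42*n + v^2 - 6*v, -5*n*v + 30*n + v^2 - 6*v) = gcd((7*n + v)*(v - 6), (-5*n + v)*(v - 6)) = v - 6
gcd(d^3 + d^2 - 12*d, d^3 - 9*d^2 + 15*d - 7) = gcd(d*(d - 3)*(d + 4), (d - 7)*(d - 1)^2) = 1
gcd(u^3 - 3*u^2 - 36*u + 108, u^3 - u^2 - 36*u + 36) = u^2 - 36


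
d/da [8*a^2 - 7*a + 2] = 16*a - 7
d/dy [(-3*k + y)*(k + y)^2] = (-5*k + 3*y)*(k + y)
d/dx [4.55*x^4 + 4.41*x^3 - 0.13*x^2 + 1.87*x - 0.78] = 18.2*x^3 + 13.23*x^2 - 0.26*x + 1.87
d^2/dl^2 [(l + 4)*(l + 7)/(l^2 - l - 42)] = 4*(6*l^3 + 105*l^2 + 651*l + 1253)/(l^6 - 3*l^5 - 123*l^4 + 251*l^3 + 5166*l^2 - 5292*l - 74088)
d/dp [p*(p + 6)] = 2*p + 6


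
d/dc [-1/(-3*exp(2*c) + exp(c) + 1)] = (1 - 6*exp(c))*exp(c)/(-3*exp(2*c) + exp(c) + 1)^2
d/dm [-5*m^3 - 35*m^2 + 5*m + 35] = -15*m^2 - 70*m + 5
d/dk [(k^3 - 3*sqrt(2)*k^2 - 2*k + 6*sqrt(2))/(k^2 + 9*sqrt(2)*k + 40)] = (k^4 + 18*sqrt(2)*k^3 + 68*k^2 - 252*sqrt(2)*k - 188)/(k^4 + 18*sqrt(2)*k^3 + 242*k^2 + 720*sqrt(2)*k + 1600)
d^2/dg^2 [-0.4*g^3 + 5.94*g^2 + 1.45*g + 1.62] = 11.88 - 2.4*g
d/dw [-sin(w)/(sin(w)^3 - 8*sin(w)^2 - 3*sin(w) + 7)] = (2*sin(w)^3 - 8*sin(w)^2 - 7)*cos(w)/(sin(w)^3 - 8*sin(w)^2 - 3*sin(w) + 7)^2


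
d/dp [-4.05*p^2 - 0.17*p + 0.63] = -8.1*p - 0.17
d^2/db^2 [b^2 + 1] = 2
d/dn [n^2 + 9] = 2*n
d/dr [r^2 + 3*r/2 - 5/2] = 2*r + 3/2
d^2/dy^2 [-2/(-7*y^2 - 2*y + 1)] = 4*(-49*y^2 - 14*y + 4*(7*y + 1)^2 + 7)/(7*y^2 + 2*y - 1)^3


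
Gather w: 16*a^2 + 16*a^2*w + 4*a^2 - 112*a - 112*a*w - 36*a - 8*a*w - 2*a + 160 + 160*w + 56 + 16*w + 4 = 20*a^2 - 150*a + w*(16*a^2 - 120*a + 176) + 220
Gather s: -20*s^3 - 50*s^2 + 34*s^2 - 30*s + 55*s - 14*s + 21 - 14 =-20*s^3 - 16*s^2 + 11*s + 7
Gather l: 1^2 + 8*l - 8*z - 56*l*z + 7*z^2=l*(8 - 56*z) + 7*z^2 - 8*z + 1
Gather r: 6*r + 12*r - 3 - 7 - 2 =18*r - 12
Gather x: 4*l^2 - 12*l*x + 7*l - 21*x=4*l^2 + 7*l + x*(-12*l - 21)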